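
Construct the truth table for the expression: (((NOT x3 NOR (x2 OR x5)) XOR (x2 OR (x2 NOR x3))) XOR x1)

x3 | x2 | x5 | x1 | Output
--------------------------
0 | 0 | 0 | 0 | 1
0 | 0 | 0 | 1 | 0
0 | 0 | 1 | 0 | 1
0 | 0 | 1 | 1 | 0
0 | 1 | 0 | 0 | 1
0 | 1 | 0 | 1 | 0
0 | 1 | 1 | 0 | 1
0 | 1 | 1 | 1 | 0
1 | 0 | 0 | 0 | 1
1 | 0 | 0 | 1 | 0
1 | 0 | 1 | 0 | 0
1 | 0 | 1 | 1 | 1
1 | 1 | 0 | 0 | 1
1 | 1 | 0 | 1 | 0
1 | 1 | 1 | 0 | 1
1 | 1 | 1 | 1 | 0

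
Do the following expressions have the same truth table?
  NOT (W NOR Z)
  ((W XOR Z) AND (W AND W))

No. Counterexample: with Z=1, W=0, Expression 1 = 1 but Expression 2 = 0.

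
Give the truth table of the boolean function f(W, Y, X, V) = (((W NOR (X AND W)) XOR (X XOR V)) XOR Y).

W | Y | X | V | Output
----------------------
0 | 0 | 0 | 0 | 1
0 | 0 | 0 | 1 | 0
0 | 0 | 1 | 0 | 0
0 | 0 | 1 | 1 | 1
0 | 1 | 0 | 0 | 0
0 | 1 | 0 | 1 | 1
0 | 1 | 1 | 0 | 1
0 | 1 | 1 | 1 | 0
1 | 0 | 0 | 0 | 0
1 | 0 | 0 | 1 | 1
1 | 0 | 1 | 0 | 1
1 | 0 | 1 | 1 | 0
1 | 1 | 0 | 0 | 1
1 | 1 | 0 | 1 | 0
1 | 1 | 1 | 0 | 0
1 | 1 | 1 | 1 | 1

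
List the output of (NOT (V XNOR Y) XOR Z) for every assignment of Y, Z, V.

Y | Z | V | Output
------------------
0 | 0 | 0 | 0
0 | 0 | 1 | 1
0 | 1 | 0 | 1
0 | 1 | 1 | 0
1 | 0 | 0 | 1
1 | 0 | 1 | 0
1 | 1 | 0 | 0
1 | 1 | 1 | 1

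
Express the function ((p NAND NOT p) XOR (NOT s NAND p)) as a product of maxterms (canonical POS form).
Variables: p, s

ΠM(0, 1, 3) = (p OR s) AND (p OR NOT s) AND (NOT p OR NOT s)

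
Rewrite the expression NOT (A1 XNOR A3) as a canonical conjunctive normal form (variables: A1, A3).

(A1 OR A3) AND (NOT A1 OR NOT A3)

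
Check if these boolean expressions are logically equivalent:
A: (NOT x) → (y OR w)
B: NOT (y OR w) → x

Yes, Contrapositive is always equivalent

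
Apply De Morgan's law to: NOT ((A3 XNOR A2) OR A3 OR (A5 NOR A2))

NOT (A3 XNOR A2) AND NOT A3 AND NOT (A5 NOR A2)
De Morgan's: NOT(OR of terms) = AND of negations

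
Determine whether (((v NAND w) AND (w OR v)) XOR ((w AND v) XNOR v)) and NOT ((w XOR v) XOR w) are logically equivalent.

No. Counterexample: with v=0, w=1, Expression 1 = 0 but Expression 2 = 1.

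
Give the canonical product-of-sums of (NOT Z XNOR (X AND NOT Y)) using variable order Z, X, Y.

ΠM(0, 1, 3, 6) = (Z OR X OR Y) AND (Z OR X OR NOT Y) AND (Z OR NOT X OR NOT Y) AND (NOT Z OR NOT X OR Y)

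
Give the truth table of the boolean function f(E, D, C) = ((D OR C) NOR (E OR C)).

E | D | C | Output
------------------
0 | 0 | 0 | 1
0 | 0 | 1 | 0
0 | 1 | 0 | 0
0 | 1 | 1 | 0
1 | 0 | 0 | 0
1 | 0 | 1 | 0
1 | 1 | 0 | 0
1 | 1 | 1 | 0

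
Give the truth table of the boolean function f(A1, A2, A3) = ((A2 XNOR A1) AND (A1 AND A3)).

A1 | A2 | A3 | Output
---------------------
0 | 0 | 0 | 0
0 | 0 | 1 | 0
0 | 1 | 0 | 0
0 | 1 | 1 | 0
1 | 0 | 0 | 0
1 | 0 | 1 | 0
1 | 1 | 0 | 0
1 | 1 | 1 | 1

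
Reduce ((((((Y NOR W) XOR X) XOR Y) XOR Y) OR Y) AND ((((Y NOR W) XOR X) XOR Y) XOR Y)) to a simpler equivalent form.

By absorption (E AND (E OR v) = E) then XOR self-cancellation ((E XOR v) XOR v = E):
= ((Y NOR W) XOR X)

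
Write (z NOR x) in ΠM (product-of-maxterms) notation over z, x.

ΠM(1, 2, 3) = (z OR NOT x) AND (NOT z OR x) AND (NOT z OR NOT x)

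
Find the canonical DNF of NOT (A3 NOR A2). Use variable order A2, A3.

(NOT A2 AND A3) OR (A2 AND NOT A3) OR (A2 AND A3)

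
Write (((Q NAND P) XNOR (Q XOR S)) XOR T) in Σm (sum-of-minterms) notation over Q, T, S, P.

Σm(2, 3, 4, 5, 8, 11, 13, 14) = (NOT Q AND NOT T AND S AND NOT P) OR (NOT Q AND NOT T AND S AND P) OR (NOT Q AND T AND NOT S AND NOT P) OR (NOT Q AND T AND NOT S AND P) OR (Q AND NOT T AND NOT S AND NOT P) OR (Q AND NOT T AND S AND P) OR (Q AND T AND NOT S AND P) OR (Q AND T AND S AND NOT P)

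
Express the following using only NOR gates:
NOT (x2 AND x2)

(((x2 NOR x2) NOR (x2 NOR x2)) NOR ((x2 NOR x2) NOR (x2 NOR x2)))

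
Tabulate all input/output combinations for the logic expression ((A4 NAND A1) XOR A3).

A1 | A4 | A3 | Output
---------------------
0 | 0 | 0 | 1
0 | 0 | 1 | 0
0 | 1 | 0 | 1
0 | 1 | 1 | 0
1 | 0 | 0 | 1
1 | 0 | 1 | 0
1 | 1 | 0 | 0
1 | 1 | 1 | 1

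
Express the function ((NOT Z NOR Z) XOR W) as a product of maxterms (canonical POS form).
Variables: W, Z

ΠM(0, 1) = (W OR Z) AND (W OR NOT Z)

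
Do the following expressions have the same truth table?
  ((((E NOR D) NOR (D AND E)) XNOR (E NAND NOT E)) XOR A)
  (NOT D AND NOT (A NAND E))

No. Counterexample: with D=0, E=0, A=1, Expression 1 = 1 but Expression 2 = 0.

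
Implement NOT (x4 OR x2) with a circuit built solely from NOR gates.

(((x4 NOR x2) NOR (x4 NOR x2)) NOR ((x4 NOR x2) NOR (x4 NOR x2)))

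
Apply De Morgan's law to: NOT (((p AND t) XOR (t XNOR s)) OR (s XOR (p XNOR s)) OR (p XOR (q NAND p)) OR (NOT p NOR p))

NOT ((p AND t) XOR (t XNOR s)) AND NOT (s XOR (p XNOR s)) AND NOT (p XOR (q NAND p)) AND NOT (NOT p NOR p)
De Morgan's: NOT(OR of terms) = AND of negations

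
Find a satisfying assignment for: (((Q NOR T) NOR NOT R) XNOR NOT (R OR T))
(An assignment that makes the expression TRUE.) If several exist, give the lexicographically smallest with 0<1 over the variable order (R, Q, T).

R=0, Q=0, T=1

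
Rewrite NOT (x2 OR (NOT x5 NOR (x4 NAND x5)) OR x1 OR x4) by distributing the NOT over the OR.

NOT x2 AND NOT (NOT x5 NOR (x4 NAND x5)) AND NOT x1 AND NOT x4
De Morgan's: NOT(OR of terms) = AND of negations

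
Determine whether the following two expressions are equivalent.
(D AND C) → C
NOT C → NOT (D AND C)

Yes, Contrapositive is always equivalent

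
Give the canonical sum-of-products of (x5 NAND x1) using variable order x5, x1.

Σm(0, 1, 2) = (NOT x5 AND NOT x1) OR (NOT x5 AND x1) OR (x5 AND NOT x1)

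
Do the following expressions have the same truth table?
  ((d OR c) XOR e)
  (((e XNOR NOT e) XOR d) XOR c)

No. Counterexample: with d=0, c=0, e=1, Expression 1 = 1 but Expression 2 = 0.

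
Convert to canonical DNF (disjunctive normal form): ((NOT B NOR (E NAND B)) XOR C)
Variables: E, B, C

(NOT E AND NOT B AND C) OR (NOT E AND B AND C) OR (E AND NOT B AND C) OR (E AND B AND NOT C)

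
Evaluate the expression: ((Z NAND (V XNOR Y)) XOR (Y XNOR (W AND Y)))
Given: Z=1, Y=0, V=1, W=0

Substituting: ((1 NAND (1 XNOR 0)) XOR (0 XNOR (0 AND 0)))
= 0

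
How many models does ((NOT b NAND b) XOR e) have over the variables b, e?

Satisfying assignments: (0,0), (1,0)
Count: 2 out of 4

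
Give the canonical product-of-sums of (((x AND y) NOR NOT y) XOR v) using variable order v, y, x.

ΠM(0, 1, 3, 6) = (v OR y OR x) AND (v OR y OR NOT x) AND (v OR NOT y OR NOT x) AND (NOT v OR NOT y OR x)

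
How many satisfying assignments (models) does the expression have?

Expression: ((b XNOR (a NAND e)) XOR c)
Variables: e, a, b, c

Satisfying assignments: (0,0,0,1), (0,0,1,0), (0,1,0,1), (0,1,1,0), (1,0,0,1), (1,0,1,0), (1,1,0,0), (1,1,1,1)
Count: 8 out of 16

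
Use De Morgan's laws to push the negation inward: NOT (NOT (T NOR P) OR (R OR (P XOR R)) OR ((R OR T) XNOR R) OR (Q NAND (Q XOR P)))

(T NOR P) AND NOT (R OR (P XOR R)) AND NOT ((R OR T) XNOR R) AND NOT (Q NAND (Q XOR P))
De Morgan's: NOT(OR of terms) = AND of negations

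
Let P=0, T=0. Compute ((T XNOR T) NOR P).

Substituting: ((0 XNOR 0) NOR 0)
= 0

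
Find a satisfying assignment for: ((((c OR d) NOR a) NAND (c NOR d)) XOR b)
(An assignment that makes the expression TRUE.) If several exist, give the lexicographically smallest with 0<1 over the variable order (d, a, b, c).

d=0, a=0, b=0, c=1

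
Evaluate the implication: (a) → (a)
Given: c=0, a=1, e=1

Antecedent (a) = 1; consequent (a) = 1.
1 → 1 = 1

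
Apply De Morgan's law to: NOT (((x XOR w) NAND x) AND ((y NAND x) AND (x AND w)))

NOT ((x XOR w) NAND x) OR NOT ((y NAND x) AND (x AND w))
De Morgan's: NOT(AND of terms) = OR of negations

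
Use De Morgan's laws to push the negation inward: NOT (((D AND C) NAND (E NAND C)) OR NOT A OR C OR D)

NOT ((D AND C) NAND (E NAND C)) AND A AND NOT C AND NOT D
De Morgan's: NOT(OR of terms) = AND of negations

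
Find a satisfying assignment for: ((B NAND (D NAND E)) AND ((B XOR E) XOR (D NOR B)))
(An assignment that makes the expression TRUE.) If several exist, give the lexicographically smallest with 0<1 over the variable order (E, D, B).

E=0, D=0, B=0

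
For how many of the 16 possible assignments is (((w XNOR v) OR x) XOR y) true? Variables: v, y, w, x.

Satisfying assignments: (0,0,0,0), (0,0,0,1), (0,0,1,1), (0,1,1,0), (1,0,0,1), (1,0,1,0), (1,0,1,1), (1,1,0,0)
Count: 8 out of 16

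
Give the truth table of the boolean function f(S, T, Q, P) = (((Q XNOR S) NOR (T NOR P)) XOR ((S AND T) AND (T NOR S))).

S | T | Q | P | Output
----------------------
0 | 0 | 0 | 0 | 0
0 | 0 | 0 | 1 | 0
0 | 0 | 1 | 0 | 0
0 | 0 | 1 | 1 | 1
0 | 1 | 0 | 0 | 0
0 | 1 | 0 | 1 | 0
0 | 1 | 1 | 0 | 1
0 | 1 | 1 | 1 | 1
1 | 0 | 0 | 0 | 0
1 | 0 | 0 | 1 | 1
1 | 0 | 1 | 0 | 0
1 | 0 | 1 | 1 | 0
1 | 1 | 0 | 0 | 1
1 | 1 | 0 | 1 | 1
1 | 1 | 1 | 0 | 0
1 | 1 | 1 | 1 | 0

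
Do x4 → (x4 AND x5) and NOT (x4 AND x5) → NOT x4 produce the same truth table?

Yes, Contrapositive is always equivalent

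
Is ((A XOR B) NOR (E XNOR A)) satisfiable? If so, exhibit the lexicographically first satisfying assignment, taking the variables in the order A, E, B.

A=0, E=1, B=0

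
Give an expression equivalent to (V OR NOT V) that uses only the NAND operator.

((V NAND V) NAND ((V NAND V) NAND (V NAND V)))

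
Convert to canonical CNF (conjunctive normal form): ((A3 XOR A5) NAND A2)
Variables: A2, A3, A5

(NOT A2 OR A3 OR NOT A5) AND (NOT A2 OR NOT A3 OR A5)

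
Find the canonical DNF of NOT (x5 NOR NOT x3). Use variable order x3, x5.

(NOT x3 AND NOT x5) OR (NOT x3 AND x5) OR (x3 AND x5)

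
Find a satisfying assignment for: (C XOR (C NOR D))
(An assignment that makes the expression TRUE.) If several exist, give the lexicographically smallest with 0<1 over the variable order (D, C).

D=0, C=0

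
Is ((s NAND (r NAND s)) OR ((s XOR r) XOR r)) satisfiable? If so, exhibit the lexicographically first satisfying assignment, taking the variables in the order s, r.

s=0, r=0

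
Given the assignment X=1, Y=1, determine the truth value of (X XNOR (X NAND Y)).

Substituting: (1 XNOR (1 NAND 1))
= 0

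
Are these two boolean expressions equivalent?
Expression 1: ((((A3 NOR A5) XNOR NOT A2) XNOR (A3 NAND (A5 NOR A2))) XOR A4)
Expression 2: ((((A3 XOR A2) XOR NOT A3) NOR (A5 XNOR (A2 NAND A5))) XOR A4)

No. Counterexample: with A4=0, A2=0, A5=0, A3=0, Expression 1 = 1 but Expression 2 = 0.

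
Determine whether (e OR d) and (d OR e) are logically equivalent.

Yes, they are equivalent — the two output columns agree on all 4 assignments:
d | e | Expression 1 | Expression 2
-----------------------------------
0 | 0 | 0 | 0
0 | 1 | 1 | 1
1 | 0 | 1 | 1
1 | 1 | 1 | 1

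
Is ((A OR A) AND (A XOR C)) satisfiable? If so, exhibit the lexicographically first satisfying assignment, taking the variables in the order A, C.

A=1, C=0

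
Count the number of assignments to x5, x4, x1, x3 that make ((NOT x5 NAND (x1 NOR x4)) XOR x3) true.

Satisfying assignments: (0,0,0,1), (0,0,1,0), (0,1,0,0), (0,1,1,0), (1,0,0,0), (1,0,1,0), (1,1,0,0), (1,1,1,0)
Count: 8 out of 16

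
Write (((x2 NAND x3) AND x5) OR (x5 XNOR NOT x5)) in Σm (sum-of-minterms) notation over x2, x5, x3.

Σm(2, 3, 6) = (NOT x2 AND x5 AND NOT x3) OR (NOT x2 AND x5 AND x3) OR (x2 AND x5 AND NOT x3)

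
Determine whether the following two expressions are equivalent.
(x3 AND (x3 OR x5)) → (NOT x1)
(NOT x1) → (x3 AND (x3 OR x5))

No, Converse is not equivalent to original (counterexample: x5=0, x1=0, x3=0)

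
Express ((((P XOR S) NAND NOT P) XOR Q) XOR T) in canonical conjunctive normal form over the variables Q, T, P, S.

(Q OR T OR P OR NOT S) AND (Q OR NOT T OR P OR S) AND (Q OR NOT T OR NOT P OR S) AND (Q OR NOT T OR NOT P OR NOT S) AND (NOT Q OR T OR P OR S) AND (NOT Q OR T OR NOT P OR S) AND (NOT Q OR T OR NOT P OR NOT S) AND (NOT Q OR NOT T OR P OR NOT S)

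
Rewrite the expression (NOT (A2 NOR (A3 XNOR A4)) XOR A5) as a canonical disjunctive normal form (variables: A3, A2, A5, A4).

(NOT A3 AND NOT A2 AND NOT A5 AND NOT A4) OR (NOT A3 AND NOT A2 AND A5 AND A4) OR (NOT A3 AND A2 AND NOT A5 AND NOT A4) OR (NOT A3 AND A2 AND NOT A5 AND A4) OR (A3 AND NOT A2 AND NOT A5 AND A4) OR (A3 AND NOT A2 AND A5 AND NOT A4) OR (A3 AND A2 AND NOT A5 AND NOT A4) OR (A3 AND A2 AND NOT A5 AND A4)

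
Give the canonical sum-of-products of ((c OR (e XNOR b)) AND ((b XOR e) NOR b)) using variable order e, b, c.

Σm(0, 1) = (NOT e AND NOT b AND NOT c) OR (NOT e AND NOT b AND c)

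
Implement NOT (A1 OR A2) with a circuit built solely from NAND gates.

(((A1 NAND A1) NAND (A2 NAND A2)) NAND ((A1 NAND A1) NAND (A2 NAND A2)))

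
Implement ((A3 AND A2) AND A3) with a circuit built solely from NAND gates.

((((A3 NAND A2) NAND (A3 NAND A2)) NAND A3) NAND (((A3 NAND A2) NAND (A3 NAND A2)) NAND A3))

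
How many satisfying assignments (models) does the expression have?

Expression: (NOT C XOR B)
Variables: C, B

Satisfying assignments: (0,0), (1,1)
Count: 2 out of 4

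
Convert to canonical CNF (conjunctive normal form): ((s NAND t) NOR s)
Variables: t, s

(t OR s) AND (t OR NOT s) AND (NOT t OR s) AND (NOT t OR NOT s)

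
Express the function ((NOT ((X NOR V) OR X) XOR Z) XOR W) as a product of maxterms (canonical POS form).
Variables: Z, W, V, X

ΠM(0, 1, 3, 6, 10, 12, 13, 15) = (Z OR W OR V OR X) AND (Z OR W OR V OR NOT X) AND (Z OR W OR NOT V OR NOT X) AND (Z OR NOT W OR NOT V OR X) AND (NOT Z OR W OR NOT V OR X) AND (NOT Z OR NOT W OR V OR X) AND (NOT Z OR NOT W OR V OR NOT X) AND (NOT Z OR NOT W OR NOT V OR NOT X)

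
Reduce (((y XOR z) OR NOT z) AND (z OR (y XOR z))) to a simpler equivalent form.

By distribution ((E OR v) AND (E OR NOT v) = E):
= (y XOR z)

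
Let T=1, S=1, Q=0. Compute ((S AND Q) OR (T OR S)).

Substituting: ((1 AND 0) OR (1 OR 1))
= 1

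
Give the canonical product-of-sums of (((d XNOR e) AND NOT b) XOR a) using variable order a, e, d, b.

ΠM(1, 2, 3, 4, 5, 7, 8, 14) = (a OR e OR d OR NOT b) AND (a OR e OR NOT d OR b) AND (a OR e OR NOT d OR NOT b) AND (a OR NOT e OR d OR b) AND (a OR NOT e OR d OR NOT b) AND (a OR NOT e OR NOT d OR NOT b) AND (NOT a OR e OR d OR b) AND (NOT a OR NOT e OR NOT d OR b)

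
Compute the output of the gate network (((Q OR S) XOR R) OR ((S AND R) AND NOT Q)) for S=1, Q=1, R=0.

Substituting: (((1 OR 1) XOR 0) OR ((1 AND 0) AND NOT 1))
= 1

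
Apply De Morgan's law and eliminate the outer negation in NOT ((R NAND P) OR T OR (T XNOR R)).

NOT (R NAND P) AND NOT T AND NOT (T XNOR R)
De Morgan's: NOT(OR of terms) = AND of negations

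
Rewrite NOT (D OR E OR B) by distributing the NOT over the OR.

NOT D AND NOT E AND NOT B
De Morgan's: NOT(OR of terms) = AND of negations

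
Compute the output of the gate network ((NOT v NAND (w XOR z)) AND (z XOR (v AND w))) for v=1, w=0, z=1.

Substituting: ((NOT 1 NAND (0 XOR 1)) AND (1 XOR (1 AND 0)))
= 1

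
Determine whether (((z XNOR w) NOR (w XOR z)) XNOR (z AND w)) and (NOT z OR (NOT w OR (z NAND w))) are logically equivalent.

Yes, they are equivalent — the two output columns agree on all 4 assignments:
w | z | Expression 1 | Expression 2
-----------------------------------
0 | 0 | 1 | 1
0 | 1 | 1 | 1
1 | 0 | 1 | 1
1 | 1 | 0 | 0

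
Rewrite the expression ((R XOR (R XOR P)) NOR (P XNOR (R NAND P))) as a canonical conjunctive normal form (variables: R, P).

(R OR NOT P) AND (NOT R OR NOT P)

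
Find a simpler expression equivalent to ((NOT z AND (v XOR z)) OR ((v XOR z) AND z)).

By distribution ((E AND v) OR (E AND NOT v) = E):
= (v XOR z)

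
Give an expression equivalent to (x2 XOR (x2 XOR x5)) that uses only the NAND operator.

((x2 NAND (x2 NAND ((x2 NAND (x2 NAND x5)) NAND (x5 NAND (x2 NAND x5))))) NAND (((x2 NAND (x2 NAND x5)) NAND (x5 NAND (x2 NAND x5))) NAND (x2 NAND ((x2 NAND (x2 NAND x5)) NAND (x5 NAND (x2 NAND x5))))))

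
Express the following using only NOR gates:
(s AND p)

((s NOR s) NOR (p NOR p))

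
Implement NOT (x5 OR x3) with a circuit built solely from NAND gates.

(((x5 NAND x5) NAND (x3 NAND x3)) NAND ((x5 NAND x5) NAND (x3 NAND x3)))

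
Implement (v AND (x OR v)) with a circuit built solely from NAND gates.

((v NAND ((x NAND x) NAND (v NAND v))) NAND (v NAND ((x NAND x) NAND (v NAND v))))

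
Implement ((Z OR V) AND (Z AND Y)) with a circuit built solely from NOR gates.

((((Z NOR V) NOR (Z NOR V)) NOR ((Z NOR V) NOR (Z NOR V))) NOR (((Z NOR Z) NOR (Y NOR Y)) NOR ((Z NOR Z) NOR (Y NOR Y))))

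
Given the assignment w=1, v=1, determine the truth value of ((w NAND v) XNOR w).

Substituting: ((1 NAND 1) XNOR 1)
= 0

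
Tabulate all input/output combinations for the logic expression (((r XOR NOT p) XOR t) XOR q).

t | p | r | q | Output
----------------------
0 | 0 | 0 | 0 | 1
0 | 0 | 0 | 1 | 0
0 | 0 | 1 | 0 | 0
0 | 0 | 1 | 1 | 1
0 | 1 | 0 | 0 | 0
0 | 1 | 0 | 1 | 1
0 | 1 | 1 | 0 | 1
0 | 1 | 1 | 1 | 0
1 | 0 | 0 | 0 | 0
1 | 0 | 0 | 1 | 1
1 | 0 | 1 | 0 | 1
1 | 0 | 1 | 1 | 0
1 | 1 | 0 | 0 | 1
1 | 1 | 0 | 1 | 0
1 | 1 | 1 | 0 | 0
1 | 1 | 1 | 1 | 1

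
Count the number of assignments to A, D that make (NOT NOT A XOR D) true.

Satisfying assignments: (0,1), (1,0)
Count: 2 out of 4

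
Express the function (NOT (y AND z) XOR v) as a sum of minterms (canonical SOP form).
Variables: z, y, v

Σm(0, 2, 4, 7) = (NOT z AND NOT y AND NOT v) OR (NOT z AND y AND NOT v) OR (z AND NOT y AND NOT v) OR (z AND y AND v)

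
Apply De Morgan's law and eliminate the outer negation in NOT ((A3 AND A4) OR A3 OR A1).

NOT (A3 AND A4) AND NOT A3 AND NOT A1
De Morgan's: NOT(OR of terms) = AND of negations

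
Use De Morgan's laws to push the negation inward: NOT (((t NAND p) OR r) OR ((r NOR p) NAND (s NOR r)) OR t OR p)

NOT ((t NAND p) OR r) AND NOT ((r NOR p) NAND (s NOR r)) AND NOT t AND NOT p
De Morgan's: NOT(OR of terms) = AND of negations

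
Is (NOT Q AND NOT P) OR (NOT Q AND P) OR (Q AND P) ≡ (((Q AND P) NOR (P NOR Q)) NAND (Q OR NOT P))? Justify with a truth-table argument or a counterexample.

Yes, they are equivalent — the two output columns agree on all 4 assignments:
Q | P | Expression 1 | Expression 2
-----------------------------------
0 | 0 | 1 | 1
0 | 1 | 1 | 1
1 | 0 | 0 | 0
1 | 1 | 1 | 1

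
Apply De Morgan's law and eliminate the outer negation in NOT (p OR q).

NOT p AND NOT q
De Morgan's: NOT(OR of terms) = AND of negations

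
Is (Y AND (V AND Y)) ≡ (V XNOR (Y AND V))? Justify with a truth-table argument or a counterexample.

No. Counterexample: with V=0, Y=0, Expression 1 = 0 but Expression 2 = 1.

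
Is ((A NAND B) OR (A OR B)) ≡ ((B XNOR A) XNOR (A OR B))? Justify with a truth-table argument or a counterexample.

No. Counterexample: with A=0, B=0, Expression 1 = 1 but Expression 2 = 0.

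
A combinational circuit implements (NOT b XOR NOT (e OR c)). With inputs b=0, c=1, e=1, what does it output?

Substituting: (NOT 0 XOR NOT (1 OR 1))
= 1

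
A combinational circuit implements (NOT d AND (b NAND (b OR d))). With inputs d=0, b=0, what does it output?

Substituting: (NOT 0 AND (0 NAND (0 OR 0)))
= 1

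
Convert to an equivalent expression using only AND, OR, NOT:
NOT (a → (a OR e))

a AND NOT (a OR e)
(Negated implication: NOT(A → B) = A AND NOT B)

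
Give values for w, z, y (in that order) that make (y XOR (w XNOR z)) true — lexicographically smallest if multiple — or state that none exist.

w=0, z=0, y=0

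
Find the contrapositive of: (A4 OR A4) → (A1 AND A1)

Contrapositive: NOT (A1 AND A1) → NOT (A4 OR A4)
Note: A statement and its contrapositive are logically equivalent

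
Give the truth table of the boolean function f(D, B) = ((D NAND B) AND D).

D | B | Output
--------------
0 | 0 | 0
0 | 1 | 0
1 | 0 | 1
1 | 1 | 0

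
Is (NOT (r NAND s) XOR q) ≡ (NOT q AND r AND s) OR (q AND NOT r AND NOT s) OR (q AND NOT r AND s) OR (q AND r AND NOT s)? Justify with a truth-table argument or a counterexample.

Yes, they are equivalent — the two output columns agree on all 8 assignments:
q | r | s | Expression 1 | Expression 2
---------------------------------------
0 | 0 | 0 | 0 | 0
0 | 0 | 1 | 0 | 0
0 | 1 | 0 | 0 | 0
0 | 1 | 1 | 1 | 1
1 | 0 | 0 | 1 | 1
1 | 0 | 1 | 1 | 1
1 | 1 | 0 | 1 | 1
1 | 1 | 1 | 0 | 0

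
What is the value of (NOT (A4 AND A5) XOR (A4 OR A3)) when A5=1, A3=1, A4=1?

Substituting: (NOT (1 AND 1) XOR (1 OR 1))
= 1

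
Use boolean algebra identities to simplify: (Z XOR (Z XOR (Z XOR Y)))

By XOR self-cancellation ((E XOR v) XOR v = E):
= (Z XOR Y)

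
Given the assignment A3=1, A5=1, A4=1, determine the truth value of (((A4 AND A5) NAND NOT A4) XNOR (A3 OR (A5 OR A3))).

Substituting: (((1 AND 1) NAND NOT 1) XNOR (1 OR (1 OR 1)))
= 1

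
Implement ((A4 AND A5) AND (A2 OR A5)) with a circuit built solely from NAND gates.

((((A4 NAND A5) NAND (A4 NAND A5)) NAND ((A2 NAND A2) NAND (A5 NAND A5))) NAND (((A4 NAND A5) NAND (A4 NAND A5)) NAND ((A2 NAND A2) NAND (A5 NAND A5))))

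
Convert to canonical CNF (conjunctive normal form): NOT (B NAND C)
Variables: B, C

(B OR C) AND (B OR NOT C) AND (NOT B OR C)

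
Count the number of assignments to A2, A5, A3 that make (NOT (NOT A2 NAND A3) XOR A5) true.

Satisfying assignments: (0,0,1), (0,1,0), (1,1,0), (1,1,1)
Count: 4 out of 8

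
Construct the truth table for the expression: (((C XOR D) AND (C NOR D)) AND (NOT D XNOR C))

D | C | Output
--------------
0 | 0 | 0
0 | 1 | 0
1 | 0 | 0
1 | 1 | 0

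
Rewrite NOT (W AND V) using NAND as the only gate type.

(((W NAND V) NAND (W NAND V)) NAND ((W NAND V) NAND (W NAND V)))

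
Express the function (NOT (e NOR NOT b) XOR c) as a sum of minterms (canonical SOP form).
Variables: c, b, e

Σm(0, 1, 3, 6) = (NOT c AND NOT b AND NOT e) OR (NOT c AND NOT b AND e) OR (NOT c AND b AND e) OR (c AND b AND NOT e)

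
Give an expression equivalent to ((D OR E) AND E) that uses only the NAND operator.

((((D NAND D) NAND (E NAND E)) NAND E) NAND (((D NAND D) NAND (E NAND E)) NAND E))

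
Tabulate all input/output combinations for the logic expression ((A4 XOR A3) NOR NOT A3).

A4 | A3 | Output
----------------
0 | 0 | 0
0 | 1 | 0
1 | 0 | 0
1 | 1 | 1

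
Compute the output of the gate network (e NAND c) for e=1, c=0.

Substituting: (1 NAND 0)
= 1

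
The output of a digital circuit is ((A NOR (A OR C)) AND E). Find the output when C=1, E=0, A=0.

Substituting: ((0 NOR (0 OR 1)) AND 0)
= 0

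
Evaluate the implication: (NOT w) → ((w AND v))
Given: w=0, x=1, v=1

Antecedent (NOT w) = 1; consequent ((w AND v)) = 0.
1 → 0 = 0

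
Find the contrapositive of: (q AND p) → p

Contrapositive: NOT p → NOT (q AND p)
Note: A statement and its contrapositive are logically equivalent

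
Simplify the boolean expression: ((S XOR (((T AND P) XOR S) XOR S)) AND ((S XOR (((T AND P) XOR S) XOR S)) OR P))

By absorption (E AND (E OR v) = E) then XOR self-cancellation ((E XOR v) XOR v = E):
= ((T AND P) XOR S)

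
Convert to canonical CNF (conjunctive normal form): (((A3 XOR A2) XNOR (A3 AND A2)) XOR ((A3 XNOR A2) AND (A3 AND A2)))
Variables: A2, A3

(A2 OR NOT A3) AND (NOT A2 OR A3)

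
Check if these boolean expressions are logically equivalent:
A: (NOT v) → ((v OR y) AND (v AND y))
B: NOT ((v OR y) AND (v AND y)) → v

Yes, Contrapositive is always equivalent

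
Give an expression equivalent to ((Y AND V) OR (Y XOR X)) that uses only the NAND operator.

((((Y NAND V) NAND (Y NAND V)) NAND ((Y NAND V) NAND (Y NAND V))) NAND (((Y NAND (Y NAND X)) NAND (X NAND (Y NAND X))) NAND ((Y NAND (Y NAND X)) NAND (X NAND (Y NAND X)))))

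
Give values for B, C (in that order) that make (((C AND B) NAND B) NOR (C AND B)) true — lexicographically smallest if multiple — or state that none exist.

UNSATISFIABLE - no assignment makes this expression true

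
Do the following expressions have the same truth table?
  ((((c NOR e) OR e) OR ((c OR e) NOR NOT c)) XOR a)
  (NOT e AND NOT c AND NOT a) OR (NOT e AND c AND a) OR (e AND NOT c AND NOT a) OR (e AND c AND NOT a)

Yes, they are equivalent — the two output columns agree on all 8 assignments:
e | c | a | Expression 1 | Expression 2
---------------------------------------
0 | 0 | 0 | 1 | 1
0 | 0 | 1 | 0 | 0
0 | 1 | 0 | 0 | 0
0 | 1 | 1 | 1 | 1
1 | 0 | 0 | 1 | 1
1 | 0 | 1 | 0 | 0
1 | 1 | 0 | 1 | 1
1 | 1 | 1 | 0 | 0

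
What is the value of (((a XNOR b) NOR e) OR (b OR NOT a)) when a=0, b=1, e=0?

Substituting: (((0 XNOR 1) NOR 0) OR (1 OR NOT 0))
= 1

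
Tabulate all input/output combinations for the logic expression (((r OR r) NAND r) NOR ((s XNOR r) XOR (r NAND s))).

r | s | Output
--------------
0 | 0 | 0
0 | 1 | 0
1 | 0 | 0
1 | 1 | 0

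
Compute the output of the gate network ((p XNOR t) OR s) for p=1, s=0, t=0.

Substituting: ((1 XNOR 0) OR 0)
= 0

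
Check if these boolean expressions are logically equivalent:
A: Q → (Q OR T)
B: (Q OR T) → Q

No, Converse is not equivalent to original (counterexample: T=1, Q=0)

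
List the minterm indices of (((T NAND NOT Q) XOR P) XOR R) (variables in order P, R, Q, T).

Σm(0, 2, 3, 5, 9, 12, 14, 15) = (NOT P AND NOT R AND NOT Q AND NOT T) OR (NOT P AND NOT R AND Q AND NOT T) OR (NOT P AND NOT R AND Q AND T) OR (NOT P AND R AND NOT Q AND T) OR (P AND NOT R AND NOT Q AND T) OR (P AND R AND NOT Q AND NOT T) OR (P AND R AND Q AND NOT T) OR (P AND R AND Q AND T)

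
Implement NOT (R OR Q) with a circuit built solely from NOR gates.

(((R NOR Q) NOR (R NOR Q)) NOR ((R NOR Q) NOR (R NOR Q)))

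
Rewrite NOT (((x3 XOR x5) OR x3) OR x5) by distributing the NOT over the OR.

NOT ((x3 XOR x5) OR x3) AND NOT x5
De Morgan's: NOT(OR of terms) = AND of negations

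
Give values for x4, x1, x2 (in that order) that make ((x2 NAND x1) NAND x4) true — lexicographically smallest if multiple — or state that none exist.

x4=0, x1=0, x2=0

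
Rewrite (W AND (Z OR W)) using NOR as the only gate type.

((W NOR W) NOR (((Z NOR W) NOR (Z NOR W)) NOR ((Z NOR W) NOR (Z NOR W))))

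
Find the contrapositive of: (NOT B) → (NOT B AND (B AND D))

Contrapositive: NOT (NOT B AND (B AND D)) → B
Note: A statement and its contrapositive are logically equivalent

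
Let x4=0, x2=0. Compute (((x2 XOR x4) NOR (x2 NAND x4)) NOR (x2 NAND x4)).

Substituting: (((0 XOR 0) NOR (0 NAND 0)) NOR (0 NAND 0))
= 0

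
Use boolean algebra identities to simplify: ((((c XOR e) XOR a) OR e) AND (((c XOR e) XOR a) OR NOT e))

By distribution ((E OR v) AND (E OR NOT v) = E):
= ((c XOR e) XOR a)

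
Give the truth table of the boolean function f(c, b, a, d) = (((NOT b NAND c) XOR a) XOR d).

c | b | a | d | Output
----------------------
0 | 0 | 0 | 0 | 1
0 | 0 | 0 | 1 | 0
0 | 0 | 1 | 0 | 0
0 | 0 | 1 | 1 | 1
0 | 1 | 0 | 0 | 1
0 | 1 | 0 | 1 | 0
0 | 1 | 1 | 0 | 0
0 | 1 | 1 | 1 | 1
1 | 0 | 0 | 0 | 0
1 | 0 | 0 | 1 | 1
1 | 0 | 1 | 0 | 1
1 | 0 | 1 | 1 | 0
1 | 1 | 0 | 0 | 1
1 | 1 | 0 | 1 | 0
1 | 1 | 1 | 0 | 0
1 | 1 | 1 | 1 | 1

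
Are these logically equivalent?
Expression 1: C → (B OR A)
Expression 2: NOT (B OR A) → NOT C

Yes, Contrapositive is always equivalent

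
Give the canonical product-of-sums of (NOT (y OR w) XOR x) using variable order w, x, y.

ΠM(1, 2, 4, 5) = (w OR x OR NOT y) AND (w OR NOT x OR y) AND (NOT w OR x OR y) AND (NOT w OR x OR NOT y)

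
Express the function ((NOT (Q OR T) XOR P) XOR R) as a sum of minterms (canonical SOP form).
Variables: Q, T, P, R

Σm(0, 3, 5, 6, 9, 10, 13, 14) = (NOT Q AND NOT T AND NOT P AND NOT R) OR (NOT Q AND NOT T AND P AND R) OR (NOT Q AND T AND NOT P AND R) OR (NOT Q AND T AND P AND NOT R) OR (Q AND NOT T AND NOT P AND R) OR (Q AND NOT T AND P AND NOT R) OR (Q AND T AND NOT P AND R) OR (Q AND T AND P AND NOT R)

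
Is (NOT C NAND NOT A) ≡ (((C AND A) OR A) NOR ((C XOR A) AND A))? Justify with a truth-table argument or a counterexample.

No. Counterexample: with A=0, C=0, Expression 1 = 0 but Expression 2 = 1.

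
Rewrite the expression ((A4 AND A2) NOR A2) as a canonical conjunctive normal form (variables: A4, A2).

(A4 OR NOT A2) AND (NOT A4 OR NOT A2)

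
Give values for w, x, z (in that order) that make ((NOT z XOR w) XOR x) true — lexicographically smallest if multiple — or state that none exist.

w=0, x=0, z=0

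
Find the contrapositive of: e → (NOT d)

Contrapositive: d → NOT e
Note: A statement and its contrapositive are logically equivalent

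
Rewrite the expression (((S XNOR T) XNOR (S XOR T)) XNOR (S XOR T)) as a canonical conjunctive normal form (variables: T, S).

(T OR NOT S) AND (NOT T OR S)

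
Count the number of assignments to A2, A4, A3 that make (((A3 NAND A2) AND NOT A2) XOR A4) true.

Satisfying assignments: (0,0,0), (0,0,1), (1,1,0), (1,1,1)
Count: 4 out of 8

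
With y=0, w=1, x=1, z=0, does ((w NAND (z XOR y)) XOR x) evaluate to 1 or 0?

Substituting: ((1 NAND (0 XOR 0)) XOR 1)
= 0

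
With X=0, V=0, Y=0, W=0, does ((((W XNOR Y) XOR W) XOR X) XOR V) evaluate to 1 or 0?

Substituting: ((((0 XNOR 0) XOR 0) XOR 0) XOR 0)
= 1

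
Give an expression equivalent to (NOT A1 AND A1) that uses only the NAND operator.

(((A1 NAND A1) NAND A1) NAND ((A1 NAND A1) NAND A1))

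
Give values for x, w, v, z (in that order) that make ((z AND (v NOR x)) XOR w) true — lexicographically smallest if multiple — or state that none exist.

x=0, w=0, v=0, z=1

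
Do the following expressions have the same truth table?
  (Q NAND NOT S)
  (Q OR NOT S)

No. Counterexample: with S=0, Q=1, Expression 1 = 0 but Expression 2 = 1.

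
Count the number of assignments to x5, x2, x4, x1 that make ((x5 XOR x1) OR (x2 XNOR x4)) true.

Satisfying assignments: (0,0,0,0), (0,0,0,1), (0,0,1,1), (0,1,0,1), (0,1,1,0), (0,1,1,1), (1,0,0,0), (1,0,0,1), (1,0,1,0), (1,1,0,0), (1,1,1,0), (1,1,1,1)
Count: 12 out of 16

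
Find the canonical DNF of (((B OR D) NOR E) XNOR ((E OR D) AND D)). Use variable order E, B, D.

(NOT E AND B AND NOT D) OR (E AND NOT B AND NOT D) OR (E AND B AND NOT D)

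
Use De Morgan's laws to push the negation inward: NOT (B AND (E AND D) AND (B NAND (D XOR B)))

NOT B OR NOT (E AND D) OR NOT (B NAND (D XOR B))
De Morgan's: NOT(AND of terms) = OR of negations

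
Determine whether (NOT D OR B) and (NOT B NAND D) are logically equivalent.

Yes, they are equivalent — the two output columns agree on all 4 assignments:
D | B | Expression 1 | Expression 2
-----------------------------------
0 | 0 | 1 | 1
0 | 1 | 1 | 1
1 | 0 | 0 | 0
1 | 1 | 1 | 1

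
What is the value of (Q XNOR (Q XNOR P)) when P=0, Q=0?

Substituting: (0 XNOR (0 XNOR 0))
= 0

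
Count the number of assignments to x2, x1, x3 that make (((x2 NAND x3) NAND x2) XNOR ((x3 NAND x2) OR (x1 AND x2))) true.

Satisfying assignments: (0,0,0), (0,0,1), (0,1,0), (0,1,1), (1,1,1)
Count: 5 out of 8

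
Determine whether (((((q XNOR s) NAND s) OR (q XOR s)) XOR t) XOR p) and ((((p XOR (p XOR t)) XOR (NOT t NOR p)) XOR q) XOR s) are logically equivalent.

No. Counterexample: with q=0, s=0, t=0, p=0, Expression 1 = 1 but Expression 2 = 0.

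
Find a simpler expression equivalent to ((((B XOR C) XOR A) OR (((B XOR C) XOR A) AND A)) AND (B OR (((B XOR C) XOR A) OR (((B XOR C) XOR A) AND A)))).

By absorption (E AND (E OR v) = E) then absorption (E OR (E AND v) = E):
= ((B XOR C) XOR A)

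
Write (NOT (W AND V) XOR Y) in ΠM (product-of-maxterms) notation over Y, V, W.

ΠM(3, 4, 5, 6) = (Y OR NOT V OR NOT W) AND (NOT Y OR V OR W) AND (NOT Y OR V OR NOT W) AND (NOT Y OR NOT V OR W)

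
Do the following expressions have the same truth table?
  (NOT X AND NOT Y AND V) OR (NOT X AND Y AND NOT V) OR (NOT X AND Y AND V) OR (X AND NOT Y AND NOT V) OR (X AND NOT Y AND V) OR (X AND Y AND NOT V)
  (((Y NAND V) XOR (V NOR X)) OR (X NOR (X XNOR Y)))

Yes, they are equivalent — the two output columns agree on all 8 assignments:
X | Y | V | Expression 1 | Expression 2
---------------------------------------
0 | 0 | 0 | 0 | 0
0 | 0 | 1 | 1 | 1
0 | 1 | 0 | 1 | 1
0 | 1 | 1 | 1 | 1
1 | 0 | 0 | 1 | 1
1 | 0 | 1 | 1 | 1
1 | 1 | 0 | 1 | 1
1 | 1 | 1 | 0 | 0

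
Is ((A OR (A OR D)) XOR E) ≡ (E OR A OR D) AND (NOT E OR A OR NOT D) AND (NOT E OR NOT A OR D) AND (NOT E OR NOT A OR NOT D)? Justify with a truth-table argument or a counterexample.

Yes, they are equivalent — the two output columns agree on all 8 assignments:
E | A | D | Expression 1 | Expression 2
---------------------------------------
0 | 0 | 0 | 0 | 0
0 | 0 | 1 | 1 | 1
0 | 1 | 0 | 1 | 1
0 | 1 | 1 | 1 | 1
1 | 0 | 0 | 1 | 1
1 | 0 | 1 | 0 | 0
1 | 1 | 0 | 0 | 0
1 | 1 | 1 | 0 | 0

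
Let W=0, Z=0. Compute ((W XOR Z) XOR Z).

Substituting: ((0 XOR 0) XOR 0)
= 0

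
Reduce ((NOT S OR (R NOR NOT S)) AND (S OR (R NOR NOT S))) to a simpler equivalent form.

By distribution ((E OR v) AND (E OR NOT v) = E):
= (R NOR NOT S)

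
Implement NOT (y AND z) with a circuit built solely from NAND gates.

(((y NAND z) NAND (y NAND z)) NAND ((y NAND z) NAND (y NAND z)))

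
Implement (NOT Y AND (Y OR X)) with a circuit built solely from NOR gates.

(((Y NOR Y) NOR (Y NOR Y)) NOR (((Y NOR X) NOR (Y NOR X)) NOR ((Y NOR X) NOR (Y NOR X))))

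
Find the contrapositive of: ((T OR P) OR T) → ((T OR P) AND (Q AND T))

Contrapositive: NOT ((T OR P) AND (Q AND T)) → NOT ((T OR P) OR T)
Note: A statement and its contrapositive are logically equivalent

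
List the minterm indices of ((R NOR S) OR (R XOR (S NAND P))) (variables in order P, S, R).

Σm(0, 2, 4, 7) = (NOT P AND NOT S AND NOT R) OR (NOT P AND S AND NOT R) OR (P AND NOT S AND NOT R) OR (P AND S AND R)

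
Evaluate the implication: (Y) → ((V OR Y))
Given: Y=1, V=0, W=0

Antecedent (Y) = 1; consequent ((V OR Y)) = 1.
1 → 1 = 1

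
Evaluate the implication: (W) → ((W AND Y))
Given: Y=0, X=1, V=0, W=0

Antecedent (W) = 0; consequent ((W AND Y)) = 0.
0 → 0 = 1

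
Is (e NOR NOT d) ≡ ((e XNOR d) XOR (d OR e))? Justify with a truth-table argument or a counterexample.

No. Counterexample: with d=0, e=0, Expression 1 = 0 but Expression 2 = 1.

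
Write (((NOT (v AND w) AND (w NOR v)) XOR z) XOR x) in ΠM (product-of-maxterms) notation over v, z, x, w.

ΠM(1, 2, 4, 7, 8, 9, 14, 15) = (v OR z OR x OR NOT w) AND (v OR z OR NOT x OR w) AND (v OR NOT z OR x OR w) AND (v OR NOT z OR NOT x OR NOT w) AND (NOT v OR z OR x OR w) AND (NOT v OR z OR x OR NOT w) AND (NOT v OR NOT z OR NOT x OR w) AND (NOT v OR NOT z OR NOT x OR NOT w)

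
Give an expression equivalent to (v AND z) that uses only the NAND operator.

((v NAND z) NAND (v NAND z))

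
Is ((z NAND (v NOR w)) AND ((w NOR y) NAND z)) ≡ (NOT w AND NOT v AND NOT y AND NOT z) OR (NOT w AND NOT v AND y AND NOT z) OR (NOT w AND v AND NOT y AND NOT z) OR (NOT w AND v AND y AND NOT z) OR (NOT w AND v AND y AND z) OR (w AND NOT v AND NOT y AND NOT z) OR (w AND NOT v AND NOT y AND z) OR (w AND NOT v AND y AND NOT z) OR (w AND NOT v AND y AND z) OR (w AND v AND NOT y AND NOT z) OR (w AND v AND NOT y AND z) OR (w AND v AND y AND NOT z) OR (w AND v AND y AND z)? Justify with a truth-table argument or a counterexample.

Yes, they are equivalent — the two output columns agree on all 16 assignments:
w | v | y | z | Expression 1 | Expression 2
-------------------------------------------
0 | 0 | 0 | 0 | 1 | 1
0 | 0 | 0 | 1 | 0 | 0
0 | 0 | 1 | 0 | 1 | 1
0 | 0 | 1 | 1 | 0 | 0
0 | 1 | 0 | 0 | 1 | 1
0 | 1 | 0 | 1 | 0 | 0
0 | 1 | 1 | 0 | 1 | 1
0 | 1 | 1 | 1 | 1 | 1
1 | 0 | 0 | 0 | 1 | 1
1 | 0 | 0 | 1 | 1 | 1
1 | 0 | 1 | 0 | 1 | 1
1 | 0 | 1 | 1 | 1 | 1
1 | 1 | 0 | 0 | 1 | 1
1 | 1 | 0 | 1 | 1 | 1
1 | 1 | 1 | 0 | 1 | 1
1 | 1 | 1 | 1 | 1 | 1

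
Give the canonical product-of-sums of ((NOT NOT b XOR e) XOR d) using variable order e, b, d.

ΠM(0, 3, 5, 6) = (e OR b OR d) AND (e OR NOT b OR NOT d) AND (NOT e OR b OR NOT d) AND (NOT e OR NOT b OR d)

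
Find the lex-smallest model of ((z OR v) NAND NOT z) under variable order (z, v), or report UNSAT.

z=0, v=0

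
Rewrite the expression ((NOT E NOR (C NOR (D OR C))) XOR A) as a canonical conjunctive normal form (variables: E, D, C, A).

(E OR D OR C OR A) AND (E OR D OR NOT C OR A) AND (E OR NOT D OR C OR A) AND (E OR NOT D OR NOT C OR A) AND (NOT E OR D OR C OR A) AND (NOT E OR D OR NOT C OR NOT A) AND (NOT E OR NOT D OR C OR NOT A) AND (NOT E OR NOT D OR NOT C OR NOT A)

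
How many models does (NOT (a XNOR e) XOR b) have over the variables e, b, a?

Satisfying assignments: (0,0,1), (0,1,0), (1,0,0), (1,1,1)
Count: 4 out of 8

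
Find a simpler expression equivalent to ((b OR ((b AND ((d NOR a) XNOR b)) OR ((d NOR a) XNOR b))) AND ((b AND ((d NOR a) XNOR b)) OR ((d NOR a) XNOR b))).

By absorption (E AND (E OR v) = E) then absorption (E OR (E AND v) = E):
= ((d NOR a) XNOR b)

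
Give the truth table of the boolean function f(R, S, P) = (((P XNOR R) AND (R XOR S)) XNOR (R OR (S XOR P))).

R | S | P | Output
------------------
0 | 0 | 0 | 1
0 | 0 | 1 | 0
0 | 1 | 0 | 1
0 | 1 | 1 | 1
1 | 0 | 0 | 0
1 | 0 | 1 | 1
1 | 1 | 0 | 0
1 | 1 | 1 | 0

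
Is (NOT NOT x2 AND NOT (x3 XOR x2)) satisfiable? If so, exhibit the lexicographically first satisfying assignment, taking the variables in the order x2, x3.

x2=1, x3=1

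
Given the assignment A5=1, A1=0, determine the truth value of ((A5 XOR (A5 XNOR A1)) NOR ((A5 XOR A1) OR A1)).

Substituting: ((1 XOR (1 XNOR 0)) NOR ((1 XOR 0) OR 0))
= 0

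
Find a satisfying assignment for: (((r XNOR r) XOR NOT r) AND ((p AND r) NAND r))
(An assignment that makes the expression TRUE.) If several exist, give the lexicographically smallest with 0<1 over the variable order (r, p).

r=1, p=0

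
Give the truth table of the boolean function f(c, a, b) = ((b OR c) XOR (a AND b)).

c | a | b | Output
------------------
0 | 0 | 0 | 0
0 | 0 | 1 | 1
0 | 1 | 0 | 0
0 | 1 | 1 | 0
1 | 0 | 0 | 1
1 | 0 | 1 | 1
1 | 1 | 0 | 1
1 | 1 | 1 | 0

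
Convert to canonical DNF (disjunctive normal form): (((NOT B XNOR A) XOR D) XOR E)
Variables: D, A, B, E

(NOT D AND NOT A AND NOT B AND E) OR (NOT D AND NOT A AND B AND NOT E) OR (NOT D AND A AND NOT B AND NOT E) OR (NOT D AND A AND B AND E) OR (D AND NOT A AND NOT B AND NOT E) OR (D AND NOT A AND B AND E) OR (D AND A AND NOT B AND E) OR (D AND A AND B AND NOT E)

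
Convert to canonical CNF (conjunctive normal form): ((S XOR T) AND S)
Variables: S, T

(S OR T) AND (S OR NOT T) AND (NOT S OR NOT T)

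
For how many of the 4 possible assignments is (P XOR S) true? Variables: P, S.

Satisfying assignments: (0,1), (1,0)
Count: 2 out of 4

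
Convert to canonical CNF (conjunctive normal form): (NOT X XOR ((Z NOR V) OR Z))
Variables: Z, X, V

(Z OR X OR V) AND (Z OR NOT X OR NOT V) AND (NOT Z OR X OR V) AND (NOT Z OR X OR NOT V)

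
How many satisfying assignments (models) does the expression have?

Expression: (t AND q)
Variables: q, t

Satisfying assignments: (1,1)
Count: 1 out of 4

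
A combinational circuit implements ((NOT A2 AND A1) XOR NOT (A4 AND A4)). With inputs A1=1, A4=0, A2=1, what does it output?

Substituting: ((NOT 1 AND 1) XOR NOT (0 AND 0))
= 1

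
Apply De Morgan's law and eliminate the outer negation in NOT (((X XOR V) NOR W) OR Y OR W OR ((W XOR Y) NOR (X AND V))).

NOT ((X XOR V) NOR W) AND NOT Y AND NOT W AND NOT ((W XOR Y) NOR (X AND V))
De Morgan's: NOT(OR of terms) = AND of negations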